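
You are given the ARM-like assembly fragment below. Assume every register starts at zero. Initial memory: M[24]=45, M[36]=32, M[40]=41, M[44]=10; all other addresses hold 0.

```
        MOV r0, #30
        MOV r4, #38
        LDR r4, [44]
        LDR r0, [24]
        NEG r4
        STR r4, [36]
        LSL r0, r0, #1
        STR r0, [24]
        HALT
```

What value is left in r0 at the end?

after MOV r0, #30: r0=30
after MOV r4, #38: r4=38
after LDR r4, [44]: r4=M[44]=10
after LDR r0, [24]: r0=M[24]=45
after NEG r4: r4=-(10)=-10
STR r4, [36] → M[36]=-10
after LSL r0, r0, #1: r0=45<<1=90
STR r0, [24] → M[24]=90
halt.

90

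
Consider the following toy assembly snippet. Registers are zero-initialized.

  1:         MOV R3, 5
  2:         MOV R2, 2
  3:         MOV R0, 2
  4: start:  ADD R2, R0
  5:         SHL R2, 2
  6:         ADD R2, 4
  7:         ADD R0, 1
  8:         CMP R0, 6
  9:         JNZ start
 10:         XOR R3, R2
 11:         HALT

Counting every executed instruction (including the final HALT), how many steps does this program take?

R3=5
R2=2
R0=2
R2=2+2=4
R2=4<<2=16
R2=16+4=20
R0=2+1=3
CMP R0, 6  (cmp 3,6)
JNZ start: taken
R2=20+3=23
R2=23<<2=92
R2=92+4=96
R0=3+1=4
CMP R0, 6  (cmp 4,6)
JNZ start: taken
R2=96+4=100
R2=100<<2=400
R2=400+4=404
R0=4+1=5
CMP R0, 6  (cmp 5,6)
JNZ start: taken
R2=404+5=409
R2=409<<2=1636
R2=1636+4=1640
R0=5+1=6
CMP R0, 6  (cmp 6,6)
JNZ start: not taken
R3=5^1640=1645
halt.
Total executed instructions: 29.

29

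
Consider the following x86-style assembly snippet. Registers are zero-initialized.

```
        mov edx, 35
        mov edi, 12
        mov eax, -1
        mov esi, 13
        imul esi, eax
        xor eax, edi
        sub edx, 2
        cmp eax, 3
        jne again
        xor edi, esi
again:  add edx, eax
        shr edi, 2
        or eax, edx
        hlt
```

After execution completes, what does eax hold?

-9

mov edx, 35 → edx=35
mov edi, 12 → edi=12
mov eax, -1 → eax=-1
mov esi, 13 → esi=13
imul esi, eax → esi=13*(-1)=-13
xor eax, edi → eax=(-1)^12=-13
sub edx, 2 → edx=35-2=33
cmp eax, 3  (cmp -13,3)
jne again: taken
add edx, eax → edx=33+(-13)=20
shr edi, 2 → edi=12>>2=3
or eax, edx → eax=(-13)|20=-9
halt.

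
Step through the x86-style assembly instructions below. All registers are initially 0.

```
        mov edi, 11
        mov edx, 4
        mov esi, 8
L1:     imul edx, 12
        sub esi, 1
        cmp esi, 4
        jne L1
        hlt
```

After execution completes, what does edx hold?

after mov edi, 11: edi=11
after mov edx, 4: edx=4
after mov esi, 8: esi=8
after imul edx, 12: edx=4*12=48
after sub esi, 1: esi=8-1=7
cmp esi, 4  (cmp 7,4)
jne L1: taken
after imul edx, 12: edx=48*12=576
after sub esi, 1: esi=7-1=6
cmp esi, 4  (cmp 6,4)
jne L1: taken
after imul edx, 12: edx=576*12=6912
after sub esi, 1: esi=6-1=5
cmp esi, 4  (cmp 5,4)
jne L1: taken
after imul edx, 12: edx=6912*12=82944
after sub esi, 1: esi=5-1=4
cmp esi, 4  (cmp 4,4)
jne L1: not taken
halt.

82944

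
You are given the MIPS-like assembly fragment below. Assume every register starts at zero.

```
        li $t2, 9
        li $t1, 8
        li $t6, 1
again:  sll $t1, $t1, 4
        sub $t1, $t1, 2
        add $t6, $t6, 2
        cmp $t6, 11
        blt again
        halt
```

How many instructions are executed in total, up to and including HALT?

29

after li $t2, 9: $t2=9
after li $t1, 8: $t1=8
after li $t6, 1: $t6=1
after sll $t1, $t1, 4: $t1=8<<4=128
after sub $t1, $t1, 2: $t1=128-2=126
after add $t6, $t6, 2: $t6=1+2=3
cmp $t6, 11  (cmp 3,11)
blt again: taken
after sll $t1, $t1, 4: $t1=126<<4=2016
after sub $t1, $t1, 2: $t1=2016-2=2014
after add $t6, $t6, 2: $t6=3+2=5
cmp $t6, 11  (cmp 5,11)
blt again: taken
after sll $t1, $t1, 4: $t1=2014<<4=32224
after sub $t1, $t1, 2: $t1=32224-2=32222
after add $t6, $t6, 2: $t6=5+2=7
cmp $t6, 11  (cmp 7,11)
blt again: taken
after sll $t1, $t1, 4: $t1=32222<<4=515552
after sub $t1, $t1, 2: $t1=515552-2=515550
after add $t6, $t6, 2: $t6=7+2=9
cmp $t6, 11  (cmp 9,11)
blt again: taken
after sll $t1, $t1, 4: $t1=515550<<4=8248800
after sub $t1, $t1, 2: $t1=8248800-2=8248798
after add $t6, $t6, 2: $t6=9+2=11
cmp $t6, 11  (cmp 11,11)
blt again: not taken
halt.
Total executed instructions: 29.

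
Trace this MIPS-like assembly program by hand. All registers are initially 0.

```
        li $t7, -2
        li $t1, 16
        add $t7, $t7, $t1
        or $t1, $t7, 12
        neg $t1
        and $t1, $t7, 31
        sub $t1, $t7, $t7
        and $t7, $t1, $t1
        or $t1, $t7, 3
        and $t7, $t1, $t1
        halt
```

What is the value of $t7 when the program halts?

3

$t7=-2
$t1=16
$t7=(-2)+16=14
$t1=14|12=14
$t1=-(14)=-14
$t1=14&31=14
$t1=14-14=0
$t7=0&0=0
$t1=0|3=3
$t7=3&3=3
halt.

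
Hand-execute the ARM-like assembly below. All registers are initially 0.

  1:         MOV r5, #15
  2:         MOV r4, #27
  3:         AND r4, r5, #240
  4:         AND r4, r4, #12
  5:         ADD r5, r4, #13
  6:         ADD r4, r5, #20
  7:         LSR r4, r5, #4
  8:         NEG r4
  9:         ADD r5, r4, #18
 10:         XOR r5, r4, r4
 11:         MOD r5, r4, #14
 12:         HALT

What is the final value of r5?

MOV r5, #15 → r5=15
MOV r4, #27 → r4=27
AND r4, r5, #240 → r4=15&240=0
AND r4, r4, #12 → r4=0&12=0
ADD r5, r4, #13 → r5=0+13=13
ADD r4, r5, #20 → r4=13+20=33
LSR r4, r5, #4 → r4=13>>4=0
NEG r4 → r4=-(0)=0
ADD r5, r4, #18 → r5=0+18=18
XOR r5, r4, r4 → r5=0^0=0
MOD r5, r4, #14 → r5=0%14=0
halt.

0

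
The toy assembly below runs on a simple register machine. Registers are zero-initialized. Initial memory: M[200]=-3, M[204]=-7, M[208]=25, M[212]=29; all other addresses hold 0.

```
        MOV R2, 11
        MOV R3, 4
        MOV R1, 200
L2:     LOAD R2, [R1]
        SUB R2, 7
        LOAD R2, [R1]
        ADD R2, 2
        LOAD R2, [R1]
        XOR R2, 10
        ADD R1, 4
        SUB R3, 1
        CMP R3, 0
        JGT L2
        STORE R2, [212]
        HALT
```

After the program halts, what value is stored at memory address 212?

23

MOV R2, 11 → R2=11
MOV R3, 4 → R3=4
MOV R1, 200 → R1=200
LOAD R2, [R1] → R2=M[200]=-3
SUB R2, 7 → R2=(-3)-7=-10
LOAD R2, [R1] → R2=M[200]=-3
ADD R2, 2 → R2=(-3)+2=-1
LOAD R2, [R1] → R2=M[200]=-3
XOR R2, 10 → R2=(-3)^10=-9
ADD R1, 4 → R1=200+4=204
SUB R3, 1 → R3=4-1=3
CMP R3, 0  (cmp 3,0)
JGT L2: taken
LOAD R2, [R1] → R2=M[204]=-7
SUB R2, 7 → R2=(-7)-7=-14
LOAD R2, [R1] → R2=M[204]=-7
ADD R2, 2 → R2=(-7)+2=-5
LOAD R2, [R1] → R2=M[204]=-7
XOR R2, 10 → R2=(-7)^10=-13
ADD R1, 4 → R1=204+4=208
SUB R3, 1 → R3=3-1=2
CMP R3, 0  (cmp 2,0)
JGT L2: taken
LOAD R2, [R1] → R2=M[208]=25
SUB R2, 7 → R2=25-7=18
LOAD R2, [R1] → R2=M[208]=25
ADD R2, 2 → R2=25+2=27
LOAD R2, [R1] → R2=M[208]=25
XOR R2, 10 → R2=25^10=19
ADD R1, 4 → R1=208+4=212
SUB R3, 1 → R3=2-1=1
CMP R3, 0  (cmp 1,0)
JGT L2: taken
LOAD R2, [R1] → R2=M[212]=29
SUB R2, 7 → R2=29-7=22
LOAD R2, [R1] → R2=M[212]=29
ADD R2, 2 → R2=29+2=31
LOAD R2, [R1] → R2=M[212]=29
XOR R2, 10 → R2=29^10=23
ADD R1, 4 → R1=212+4=216
SUB R3, 1 → R3=1-1=0
CMP R3, 0  (cmp 0,0)
JGT L2: not taken
STORE R2, [212] → M[212]=23
halt.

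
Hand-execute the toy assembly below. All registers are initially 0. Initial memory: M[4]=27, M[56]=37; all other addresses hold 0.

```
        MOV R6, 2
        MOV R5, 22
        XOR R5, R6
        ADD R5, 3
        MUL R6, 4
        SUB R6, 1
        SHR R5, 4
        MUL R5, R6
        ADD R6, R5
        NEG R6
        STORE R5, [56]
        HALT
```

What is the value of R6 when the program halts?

MOV R6, 2 → R6=2
MOV R5, 22 → R5=22
XOR R5, R6 → R5=22^2=20
ADD R5, 3 → R5=20+3=23
MUL R6, 4 → R6=2*4=8
SUB R6, 1 → R6=8-1=7
SHR R5, 4 → R5=23>>4=1
MUL R5, R6 → R5=1*7=7
ADD R6, R5 → R6=7+7=14
NEG R6 → R6=-(14)=-14
STORE R5, [56] → M[56]=7
halt.

-14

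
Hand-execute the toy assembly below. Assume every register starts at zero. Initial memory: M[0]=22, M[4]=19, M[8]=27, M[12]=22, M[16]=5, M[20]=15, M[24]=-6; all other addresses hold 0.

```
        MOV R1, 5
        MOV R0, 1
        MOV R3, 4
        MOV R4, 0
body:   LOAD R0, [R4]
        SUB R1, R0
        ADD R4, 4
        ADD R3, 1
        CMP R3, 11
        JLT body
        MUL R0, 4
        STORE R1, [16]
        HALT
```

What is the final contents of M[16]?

-99

MOV R1, 5 → R1=5
MOV R0, 1 → R0=1
MOV R3, 4 → R3=4
MOV R4, 0 → R4=0
LOAD R0, [R4] → R0=M[0]=22
SUB R1, R0 → R1=5-22=-17
ADD R4, 4 → R4=0+4=4
ADD R3, 1 → R3=4+1=5
CMP R3, 11  (cmp 5,11)
JLT body: taken
LOAD R0, [R4] → R0=M[4]=19
SUB R1, R0 → R1=(-17)-19=-36
ADD R4, 4 → R4=4+4=8
ADD R3, 1 → R3=5+1=6
CMP R3, 11  (cmp 6,11)
JLT body: taken
LOAD R0, [R4] → R0=M[8]=27
SUB R1, R0 → R1=(-36)-27=-63
ADD R4, 4 → R4=8+4=12
ADD R3, 1 → R3=6+1=7
CMP R3, 11  (cmp 7,11)
JLT body: taken
LOAD R0, [R4] → R0=M[12]=22
SUB R1, R0 → R1=(-63)-22=-85
ADD R4, 4 → R4=12+4=16
ADD R3, 1 → R3=7+1=8
CMP R3, 11  (cmp 8,11)
JLT body: taken
LOAD R0, [R4] → R0=M[16]=5
SUB R1, R0 → R1=(-85)-5=-90
ADD R4, 4 → R4=16+4=20
ADD R3, 1 → R3=8+1=9
CMP R3, 11  (cmp 9,11)
JLT body: taken
LOAD R0, [R4] → R0=M[20]=15
SUB R1, R0 → R1=(-90)-15=-105
ADD R4, 4 → R4=20+4=24
ADD R3, 1 → R3=9+1=10
CMP R3, 11  (cmp 10,11)
JLT body: taken
LOAD R0, [R4] → R0=M[24]=-6
SUB R1, R0 → R1=(-105)-(-6)=-99
ADD R4, 4 → R4=24+4=28
ADD R3, 1 → R3=10+1=11
CMP R3, 11  (cmp 11,11)
JLT body: not taken
MUL R0, 4 → R0=(-6)*4=-24
STORE R1, [16] → M[16]=-99
halt.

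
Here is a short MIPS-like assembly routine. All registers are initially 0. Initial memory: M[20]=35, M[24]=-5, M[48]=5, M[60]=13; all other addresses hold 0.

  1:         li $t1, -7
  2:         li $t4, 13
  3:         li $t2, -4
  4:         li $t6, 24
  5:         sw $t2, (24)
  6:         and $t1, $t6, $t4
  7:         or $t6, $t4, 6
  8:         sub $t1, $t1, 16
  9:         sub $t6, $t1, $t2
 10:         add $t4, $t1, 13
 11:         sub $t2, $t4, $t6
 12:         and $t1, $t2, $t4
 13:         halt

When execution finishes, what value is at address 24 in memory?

after li $t1, -7: $t1=-7
after li $t4, 13: $t4=13
after li $t2, -4: $t2=-4
after li $t6, 24: $t6=24
sw $t2, (24) → M[24]=-4
after and $t1, $t6, $t4: $t1=24&13=8
after or $t6, $t4, 6: $t6=13|6=15
after sub $t1, $t1, 16: $t1=8-16=-8
after sub $t6, $t1, $t2: $t6=(-8)-(-4)=-4
after add $t4, $t1, 13: $t4=(-8)+13=5
after sub $t2, $t4, $t6: $t2=5-(-4)=9
after and $t1, $t2, $t4: $t1=9&5=1
halt.

-4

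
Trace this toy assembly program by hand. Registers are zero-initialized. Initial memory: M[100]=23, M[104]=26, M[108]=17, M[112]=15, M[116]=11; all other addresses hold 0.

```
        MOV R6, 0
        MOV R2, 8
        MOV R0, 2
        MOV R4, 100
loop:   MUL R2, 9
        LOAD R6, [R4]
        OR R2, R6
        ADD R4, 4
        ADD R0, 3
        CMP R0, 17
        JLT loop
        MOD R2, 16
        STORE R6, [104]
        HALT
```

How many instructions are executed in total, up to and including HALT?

R6=0
R2=8
R0=2
R4=100
R2=8*9=72
R6=M[100]=23
R2=72|23=95
R4=100+4=104
R0=2+3=5
CMP R0, 17  (cmp 5,17)
JLT loop: taken
R2=95*9=855
R6=M[104]=26
R2=855|26=863
R4=104+4=108
R0=5+3=8
CMP R0, 17  (cmp 8,17)
JLT loop: taken
R2=863*9=7767
R6=M[108]=17
R2=7767|17=7767
R4=108+4=112
R0=8+3=11
CMP R0, 17  (cmp 11,17)
JLT loop: taken
R2=7767*9=69903
R6=M[112]=15
R2=69903|15=69903
R4=112+4=116
R0=11+3=14
CMP R0, 17  (cmp 14,17)
JLT loop: taken
R2=69903*9=629127
R6=M[116]=11
R2=629127|11=629135
R4=116+4=120
R0=14+3=17
CMP R0, 17  (cmp 17,17)
JLT loop: not taken
R2=629135%16=15
STORE R6, [104] → M[104]=11
halt.
Total executed instructions: 42.

42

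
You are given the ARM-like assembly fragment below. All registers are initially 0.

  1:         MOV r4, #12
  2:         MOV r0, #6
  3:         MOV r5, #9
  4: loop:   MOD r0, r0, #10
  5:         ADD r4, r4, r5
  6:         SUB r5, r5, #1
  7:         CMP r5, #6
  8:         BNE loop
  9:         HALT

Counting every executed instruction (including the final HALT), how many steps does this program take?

MOV r4, #12 → r4=12
MOV r0, #6 → r0=6
MOV r5, #9 → r5=9
MOD r0, r0, #10 → r0=6%10=6
ADD r4, r4, r5 → r4=12+9=21
SUB r5, r5, #1 → r5=9-1=8
CMP r5, #6  (cmp 8,6)
BNE loop: taken
MOD r0, r0, #10 → r0=6%10=6
ADD r4, r4, r5 → r4=21+8=29
SUB r5, r5, #1 → r5=8-1=7
CMP r5, #6  (cmp 7,6)
BNE loop: taken
MOD r0, r0, #10 → r0=6%10=6
ADD r4, r4, r5 → r4=29+7=36
SUB r5, r5, #1 → r5=7-1=6
CMP r5, #6  (cmp 6,6)
BNE loop: not taken
halt.
Total executed instructions: 19.

19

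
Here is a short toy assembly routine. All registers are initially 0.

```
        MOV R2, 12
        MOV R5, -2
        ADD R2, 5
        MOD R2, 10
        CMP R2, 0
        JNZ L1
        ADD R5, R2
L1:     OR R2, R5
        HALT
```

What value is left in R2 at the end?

-1

MOV R2, 12 → R2=12
MOV R5, -2 → R5=-2
ADD R2, 5 → R2=12+5=17
MOD R2, 10 → R2=17%10=7
CMP R2, 0  (cmp 7,0)
JNZ L1: taken
OR R2, R5 → R2=7|(-2)=-1
halt.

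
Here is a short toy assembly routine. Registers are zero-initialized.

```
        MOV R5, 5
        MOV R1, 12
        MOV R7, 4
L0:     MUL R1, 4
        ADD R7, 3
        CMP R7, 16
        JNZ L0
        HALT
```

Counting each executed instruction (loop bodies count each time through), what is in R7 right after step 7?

R5=5
R1=12
R7=4
R1=12*4=48
R7=4+3=7
CMP R7, 16  (cmp 7,16)
JNZ L0: taken
After step 7: R7 = 7.

7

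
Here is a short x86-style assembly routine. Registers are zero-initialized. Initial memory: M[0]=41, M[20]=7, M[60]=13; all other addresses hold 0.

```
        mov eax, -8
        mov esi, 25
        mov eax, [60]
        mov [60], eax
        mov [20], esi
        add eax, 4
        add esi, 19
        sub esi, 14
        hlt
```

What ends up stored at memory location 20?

25

after mov eax, -8: eax=-8
after mov esi, 25: esi=25
after mov eax, [60]: eax=M[60]=13
mov [60], eax → M[60]=13
mov [20], esi → M[20]=25
after add eax, 4: eax=13+4=17
after add esi, 19: esi=25+19=44
after sub esi, 14: esi=44-14=30
halt.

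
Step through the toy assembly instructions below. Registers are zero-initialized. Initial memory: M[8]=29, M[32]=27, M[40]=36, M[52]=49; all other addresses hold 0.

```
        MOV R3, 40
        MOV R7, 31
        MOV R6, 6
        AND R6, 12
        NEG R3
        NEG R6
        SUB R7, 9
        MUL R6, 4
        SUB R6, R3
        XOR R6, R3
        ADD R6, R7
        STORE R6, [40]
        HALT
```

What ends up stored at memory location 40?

R3=40
R7=31
R6=6
R6=6&12=4
R3=-(40)=-40
R6=-(4)=-4
R7=31-9=22
R6=(-4)*4=-16
R6=(-16)-(-40)=24
R6=24^(-40)=-64
R6=(-64)+22=-42
STORE R6, [40] → M[40]=-42
halt.

-42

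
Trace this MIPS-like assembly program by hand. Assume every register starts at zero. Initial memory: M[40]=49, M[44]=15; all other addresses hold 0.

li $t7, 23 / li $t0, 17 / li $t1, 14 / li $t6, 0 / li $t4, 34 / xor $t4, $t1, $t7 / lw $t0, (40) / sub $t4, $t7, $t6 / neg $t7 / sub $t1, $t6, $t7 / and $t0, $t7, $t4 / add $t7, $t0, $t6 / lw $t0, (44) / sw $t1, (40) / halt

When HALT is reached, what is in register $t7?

after li $t7, 23: $t7=23
after li $t0, 17: $t0=17
after li $t1, 14: $t1=14
after li $t6, 0: $t6=0
after li $t4, 34: $t4=34
after xor $t4, $t1, $t7: $t4=14^23=25
after lw $t0, (40): $t0=M[40]=49
after sub $t4, $t7, $t6: $t4=23-0=23
after neg $t7: $t7=-(23)=-23
after sub $t1, $t6, $t7: $t1=0-(-23)=23
after and $t0, $t7, $t4: $t0=(-23)&23=1
after add $t7, $t0, $t6: $t7=1+0=1
after lw $t0, (44): $t0=M[44]=15
sw $t1, (40) → M[40]=23
halt.

1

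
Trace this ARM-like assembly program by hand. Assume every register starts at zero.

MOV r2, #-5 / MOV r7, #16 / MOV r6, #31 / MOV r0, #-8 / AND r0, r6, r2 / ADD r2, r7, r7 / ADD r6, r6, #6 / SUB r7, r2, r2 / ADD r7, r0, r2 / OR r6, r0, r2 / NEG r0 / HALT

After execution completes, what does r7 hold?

59

after MOV r2, #-5: r2=-5
after MOV r7, #16: r7=16
after MOV r6, #31: r6=31
after MOV r0, #-8: r0=-8
after AND r0, r6, r2: r0=31&(-5)=27
after ADD r2, r7, r7: r2=16+16=32
after ADD r6, r6, #6: r6=31+6=37
after SUB r7, r2, r2: r7=32-32=0
after ADD r7, r0, r2: r7=27+32=59
after OR r6, r0, r2: r6=27|32=59
after NEG r0: r0=-(27)=-27
halt.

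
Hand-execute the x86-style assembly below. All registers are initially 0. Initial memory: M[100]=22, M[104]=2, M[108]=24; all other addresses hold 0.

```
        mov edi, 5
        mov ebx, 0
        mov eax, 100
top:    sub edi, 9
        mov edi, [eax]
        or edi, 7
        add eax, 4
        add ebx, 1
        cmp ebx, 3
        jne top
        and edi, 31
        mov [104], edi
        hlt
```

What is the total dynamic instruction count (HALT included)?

27

after mov edi, 5: edi=5
after mov ebx, 0: ebx=0
after mov eax, 100: eax=100
after sub edi, 9: edi=5-9=-4
after mov edi, [eax]: edi=M[100]=22
after or edi, 7: edi=22|7=23
after add eax, 4: eax=100+4=104
after add ebx, 1: ebx=0+1=1
cmp ebx, 3  (cmp 1,3)
jne top: taken
after sub edi, 9: edi=23-9=14
after mov edi, [eax]: edi=M[104]=2
after or edi, 7: edi=2|7=7
after add eax, 4: eax=104+4=108
after add ebx, 1: ebx=1+1=2
cmp ebx, 3  (cmp 2,3)
jne top: taken
after sub edi, 9: edi=7-9=-2
after mov edi, [eax]: edi=M[108]=24
after or edi, 7: edi=24|7=31
after add eax, 4: eax=108+4=112
after add ebx, 1: ebx=2+1=3
cmp ebx, 3  (cmp 3,3)
jne top: not taken
after and edi, 31: edi=31&31=31
mov [104], edi → M[104]=31
halt.
Total executed instructions: 27.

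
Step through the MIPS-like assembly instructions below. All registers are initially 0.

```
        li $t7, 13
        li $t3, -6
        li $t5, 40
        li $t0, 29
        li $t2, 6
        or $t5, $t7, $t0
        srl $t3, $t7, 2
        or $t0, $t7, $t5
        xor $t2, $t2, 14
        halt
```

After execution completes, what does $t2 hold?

$t7=13
$t3=-6
$t5=40
$t0=29
$t2=6
$t5=13|29=29
$t3=13>>2=3
$t0=13|29=29
$t2=6^14=8
halt.

8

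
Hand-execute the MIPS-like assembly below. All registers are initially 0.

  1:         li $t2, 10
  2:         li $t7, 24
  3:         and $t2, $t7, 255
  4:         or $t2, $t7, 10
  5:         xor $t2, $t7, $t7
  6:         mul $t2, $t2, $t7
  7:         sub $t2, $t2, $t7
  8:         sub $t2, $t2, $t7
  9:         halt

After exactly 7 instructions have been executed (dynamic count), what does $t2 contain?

-24

after li $t2, 10: $t2=10
after li $t7, 24: $t7=24
after and $t2, $t7, 255: $t2=24&255=24
after or $t2, $t7, 10: $t2=24|10=26
after xor $t2, $t7, $t7: $t2=24^24=0
after mul $t2, $t2, $t7: $t2=0*24=0
after sub $t2, $t2, $t7: $t2=0-24=-24
After step 7: $t2 = -24.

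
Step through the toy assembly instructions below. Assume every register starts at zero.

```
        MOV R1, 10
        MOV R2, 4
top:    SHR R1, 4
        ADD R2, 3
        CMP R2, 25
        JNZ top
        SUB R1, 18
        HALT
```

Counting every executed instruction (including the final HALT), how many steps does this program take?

32

MOV R1, 10 → R1=10
MOV R2, 4 → R2=4
SHR R1, 4 → R1=10>>4=0
ADD R2, 3 → R2=4+3=7
CMP R2, 25  (cmp 7,25)
JNZ top: taken
SHR R1, 4 → R1=0>>4=0
ADD R2, 3 → R2=7+3=10
CMP R2, 25  (cmp 10,25)
JNZ top: taken
SHR R1, 4 → R1=0>>4=0
ADD R2, 3 → R2=10+3=13
CMP R2, 25  (cmp 13,25)
JNZ top: taken
SHR R1, 4 → R1=0>>4=0
ADD R2, 3 → R2=13+3=16
CMP R2, 25  (cmp 16,25)
JNZ top: taken
SHR R1, 4 → R1=0>>4=0
ADD R2, 3 → R2=16+3=19
CMP R2, 25  (cmp 19,25)
JNZ top: taken
SHR R1, 4 → R1=0>>4=0
ADD R2, 3 → R2=19+3=22
CMP R2, 25  (cmp 22,25)
JNZ top: taken
SHR R1, 4 → R1=0>>4=0
ADD R2, 3 → R2=22+3=25
CMP R2, 25  (cmp 25,25)
JNZ top: not taken
SUB R1, 18 → R1=0-18=-18
halt.
Total executed instructions: 32.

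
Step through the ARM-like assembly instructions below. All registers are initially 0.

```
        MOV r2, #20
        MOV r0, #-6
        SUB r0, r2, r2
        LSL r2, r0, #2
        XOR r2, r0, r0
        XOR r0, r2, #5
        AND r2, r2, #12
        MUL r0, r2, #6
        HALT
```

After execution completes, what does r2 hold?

0

r2=20
r0=-6
r0=20-20=0
r2=0<<2=0
r2=0^0=0
r0=0^5=5
r2=0&12=0
r0=0*6=0
halt.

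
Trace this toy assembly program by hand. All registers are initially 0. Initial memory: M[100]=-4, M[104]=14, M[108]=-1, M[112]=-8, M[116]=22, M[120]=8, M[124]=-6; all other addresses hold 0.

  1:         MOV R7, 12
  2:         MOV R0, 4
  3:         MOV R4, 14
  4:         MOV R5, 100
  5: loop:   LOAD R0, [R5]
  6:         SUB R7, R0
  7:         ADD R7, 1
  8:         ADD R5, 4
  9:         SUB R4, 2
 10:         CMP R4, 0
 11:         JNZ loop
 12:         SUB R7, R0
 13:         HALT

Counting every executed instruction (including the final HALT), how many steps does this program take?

after MOV R7, 12: R7=12
after MOV R0, 4: R0=4
after MOV R4, 14: R4=14
after MOV R5, 100: R5=100
after LOAD R0, [R5]: R0=M[100]=-4
after SUB R7, R0: R7=12-(-4)=16
after ADD R7, 1: R7=16+1=17
after ADD R5, 4: R5=100+4=104
after SUB R4, 2: R4=14-2=12
CMP R4, 0  (cmp 12,0)
JNZ loop: taken
after LOAD R0, [R5]: R0=M[104]=14
after SUB R7, R0: R7=17-14=3
after ADD R7, 1: R7=3+1=4
after ADD R5, 4: R5=104+4=108
after SUB R4, 2: R4=12-2=10
CMP R4, 0  (cmp 10,0)
JNZ loop: taken
after LOAD R0, [R5]: R0=M[108]=-1
after SUB R7, R0: R7=4-(-1)=5
after ADD R7, 1: R7=5+1=6
after ADD R5, 4: R5=108+4=112
after SUB R4, 2: R4=10-2=8
CMP R4, 0  (cmp 8,0)
JNZ loop: taken
after LOAD R0, [R5]: R0=M[112]=-8
after SUB R7, R0: R7=6-(-8)=14
after ADD R7, 1: R7=14+1=15
after ADD R5, 4: R5=112+4=116
after SUB R4, 2: R4=8-2=6
CMP R4, 0  (cmp 6,0)
JNZ loop: taken
after LOAD R0, [R5]: R0=M[116]=22
after SUB R7, R0: R7=15-22=-7
after ADD R7, 1: R7=(-7)+1=-6
after ADD R5, 4: R5=116+4=120
after SUB R4, 2: R4=6-2=4
CMP R4, 0  (cmp 4,0)
JNZ loop: taken
after LOAD R0, [R5]: R0=M[120]=8
after SUB R7, R0: R7=(-6)-8=-14
after ADD R7, 1: R7=(-14)+1=-13
after ADD R5, 4: R5=120+4=124
after SUB R4, 2: R4=4-2=2
CMP R4, 0  (cmp 2,0)
JNZ loop: taken
after LOAD R0, [R5]: R0=M[124]=-6
after SUB R7, R0: R7=(-13)-(-6)=-7
after ADD R7, 1: R7=(-7)+1=-6
after ADD R5, 4: R5=124+4=128
after SUB R4, 2: R4=2-2=0
CMP R4, 0  (cmp 0,0)
JNZ loop: not taken
after SUB R7, R0: R7=(-6)-(-6)=0
halt.
Total executed instructions: 55.

55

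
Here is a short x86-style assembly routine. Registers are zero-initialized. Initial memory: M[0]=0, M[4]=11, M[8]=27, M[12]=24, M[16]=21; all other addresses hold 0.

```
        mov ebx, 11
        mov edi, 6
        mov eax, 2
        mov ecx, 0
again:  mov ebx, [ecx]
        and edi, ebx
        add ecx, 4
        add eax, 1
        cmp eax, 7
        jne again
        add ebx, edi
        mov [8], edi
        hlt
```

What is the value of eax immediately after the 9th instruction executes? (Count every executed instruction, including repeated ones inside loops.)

mov ebx, 11 → ebx=11
mov edi, 6 → edi=6
mov eax, 2 → eax=2
mov ecx, 0 → ecx=0
mov ebx, [ecx] → ebx=M[0]=0
and edi, ebx → edi=6&0=0
add ecx, 4 → ecx=0+4=4
add eax, 1 → eax=2+1=3
cmp eax, 7  (cmp 3,7)
After step 9: eax = 3.

3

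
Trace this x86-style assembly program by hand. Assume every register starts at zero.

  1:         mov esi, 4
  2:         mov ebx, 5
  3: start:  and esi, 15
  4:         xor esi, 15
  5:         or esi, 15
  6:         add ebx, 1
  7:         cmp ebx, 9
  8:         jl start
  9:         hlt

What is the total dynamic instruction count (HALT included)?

after mov esi, 4: esi=4
after mov ebx, 5: ebx=5
after and esi, 15: esi=4&15=4
after xor esi, 15: esi=4^15=11
after or esi, 15: esi=11|15=15
after add ebx, 1: ebx=5+1=6
cmp ebx, 9  (cmp 6,9)
jl start: taken
after and esi, 15: esi=15&15=15
after xor esi, 15: esi=15^15=0
after or esi, 15: esi=0|15=15
after add ebx, 1: ebx=6+1=7
cmp ebx, 9  (cmp 7,9)
jl start: taken
after and esi, 15: esi=15&15=15
after xor esi, 15: esi=15^15=0
after or esi, 15: esi=0|15=15
after add ebx, 1: ebx=7+1=8
cmp ebx, 9  (cmp 8,9)
jl start: taken
after and esi, 15: esi=15&15=15
after xor esi, 15: esi=15^15=0
after or esi, 15: esi=0|15=15
after add ebx, 1: ebx=8+1=9
cmp ebx, 9  (cmp 9,9)
jl start: not taken
halt.
Total executed instructions: 27.

27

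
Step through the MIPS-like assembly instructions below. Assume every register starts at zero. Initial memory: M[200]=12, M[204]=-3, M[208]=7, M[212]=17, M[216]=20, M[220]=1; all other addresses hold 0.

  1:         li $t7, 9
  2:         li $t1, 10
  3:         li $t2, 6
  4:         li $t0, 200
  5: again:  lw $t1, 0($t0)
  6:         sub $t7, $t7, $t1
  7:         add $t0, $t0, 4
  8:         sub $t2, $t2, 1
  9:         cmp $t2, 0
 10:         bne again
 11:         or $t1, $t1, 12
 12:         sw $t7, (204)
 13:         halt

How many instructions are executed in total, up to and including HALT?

43

after li $t7, 9: $t7=9
after li $t1, 10: $t1=10
after li $t2, 6: $t2=6
after li $t0, 200: $t0=200
after lw $t1, 0($t0): $t1=M[200]=12
after sub $t7, $t7, $t1: $t7=9-12=-3
after add $t0, $t0, 4: $t0=200+4=204
after sub $t2, $t2, 1: $t2=6-1=5
cmp $t2, 0  (cmp 5,0)
bne again: taken
after lw $t1, 0($t0): $t1=M[204]=-3
after sub $t7, $t7, $t1: $t7=(-3)-(-3)=0
after add $t0, $t0, 4: $t0=204+4=208
after sub $t2, $t2, 1: $t2=5-1=4
cmp $t2, 0  (cmp 4,0)
bne again: taken
after lw $t1, 0($t0): $t1=M[208]=7
after sub $t7, $t7, $t1: $t7=0-7=-7
after add $t0, $t0, 4: $t0=208+4=212
after sub $t2, $t2, 1: $t2=4-1=3
cmp $t2, 0  (cmp 3,0)
bne again: taken
after lw $t1, 0($t0): $t1=M[212]=17
after sub $t7, $t7, $t1: $t7=(-7)-17=-24
after add $t0, $t0, 4: $t0=212+4=216
after sub $t2, $t2, 1: $t2=3-1=2
cmp $t2, 0  (cmp 2,0)
bne again: taken
after lw $t1, 0($t0): $t1=M[216]=20
after sub $t7, $t7, $t1: $t7=(-24)-20=-44
after add $t0, $t0, 4: $t0=216+4=220
after sub $t2, $t2, 1: $t2=2-1=1
cmp $t2, 0  (cmp 1,0)
bne again: taken
after lw $t1, 0($t0): $t1=M[220]=1
after sub $t7, $t7, $t1: $t7=(-44)-1=-45
after add $t0, $t0, 4: $t0=220+4=224
after sub $t2, $t2, 1: $t2=1-1=0
cmp $t2, 0  (cmp 0,0)
bne again: not taken
after or $t1, $t1, 12: $t1=1|12=13
sw $t7, (204) → M[204]=-45
halt.
Total executed instructions: 43.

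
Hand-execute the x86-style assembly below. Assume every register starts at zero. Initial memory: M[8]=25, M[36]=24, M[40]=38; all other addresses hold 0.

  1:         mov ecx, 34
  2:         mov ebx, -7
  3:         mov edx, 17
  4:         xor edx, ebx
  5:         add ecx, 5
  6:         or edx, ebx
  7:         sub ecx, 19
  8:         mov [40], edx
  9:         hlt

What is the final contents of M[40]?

-7

ecx=34
ebx=-7
edx=17
edx=17^(-7)=-24
ecx=34+5=39
edx=(-24)|(-7)=-7
ecx=39-19=20
mov [40], edx → M[40]=-7
halt.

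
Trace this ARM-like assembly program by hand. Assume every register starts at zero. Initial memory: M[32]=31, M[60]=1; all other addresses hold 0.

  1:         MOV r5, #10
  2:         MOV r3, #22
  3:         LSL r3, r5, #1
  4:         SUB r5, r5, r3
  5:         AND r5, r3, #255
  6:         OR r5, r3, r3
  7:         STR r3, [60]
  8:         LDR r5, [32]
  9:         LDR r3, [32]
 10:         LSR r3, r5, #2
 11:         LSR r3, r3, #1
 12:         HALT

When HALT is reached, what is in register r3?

r5=10
r3=22
r3=10<<1=20
r5=10-20=-10
r5=20&255=20
r5=20|20=20
STR r3, [60] → M[60]=20
r5=M[32]=31
r3=M[32]=31
r3=31>>2=7
r3=7>>1=3
halt.

3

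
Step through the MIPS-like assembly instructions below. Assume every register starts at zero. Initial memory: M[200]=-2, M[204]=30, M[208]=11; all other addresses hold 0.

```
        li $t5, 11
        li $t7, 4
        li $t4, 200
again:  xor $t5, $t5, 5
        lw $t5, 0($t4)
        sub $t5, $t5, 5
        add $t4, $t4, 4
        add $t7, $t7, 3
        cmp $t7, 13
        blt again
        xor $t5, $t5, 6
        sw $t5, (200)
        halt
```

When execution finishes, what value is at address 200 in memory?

li $t5, 11 → $t5=11
li $t7, 4 → $t7=4
li $t4, 200 → $t4=200
xor $t5, $t5, 5 → $t5=11^5=14
lw $t5, 0($t4) → $t5=M[200]=-2
sub $t5, $t5, 5 → $t5=(-2)-5=-7
add $t4, $t4, 4 → $t4=200+4=204
add $t7, $t7, 3 → $t7=4+3=7
cmp $t7, 13  (cmp 7,13)
blt again: taken
xor $t5, $t5, 5 → $t5=(-7)^5=-4
lw $t5, 0($t4) → $t5=M[204]=30
sub $t5, $t5, 5 → $t5=30-5=25
add $t4, $t4, 4 → $t4=204+4=208
add $t7, $t7, 3 → $t7=7+3=10
cmp $t7, 13  (cmp 10,13)
blt again: taken
xor $t5, $t5, 5 → $t5=25^5=28
lw $t5, 0($t4) → $t5=M[208]=11
sub $t5, $t5, 5 → $t5=11-5=6
add $t4, $t4, 4 → $t4=208+4=212
add $t7, $t7, 3 → $t7=10+3=13
cmp $t7, 13  (cmp 13,13)
blt again: not taken
xor $t5, $t5, 6 → $t5=6^6=0
sw $t5, (200) → M[200]=0
halt.

0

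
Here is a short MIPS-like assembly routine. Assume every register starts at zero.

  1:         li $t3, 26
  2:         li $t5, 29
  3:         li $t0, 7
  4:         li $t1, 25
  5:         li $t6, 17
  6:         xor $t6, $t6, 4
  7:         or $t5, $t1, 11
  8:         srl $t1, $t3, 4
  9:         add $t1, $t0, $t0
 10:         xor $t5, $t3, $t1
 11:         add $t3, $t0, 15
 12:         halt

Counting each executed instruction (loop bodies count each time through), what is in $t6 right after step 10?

21

li $t3, 26 → $t3=26
li $t5, 29 → $t5=29
li $t0, 7 → $t0=7
li $t1, 25 → $t1=25
li $t6, 17 → $t6=17
xor $t6, $t6, 4 → $t6=17^4=21
or $t5, $t1, 11 → $t5=25|11=27
srl $t1, $t3, 4 → $t1=26>>4=1
add $t1, $t0, $t0 → $t1=7+7=14
xor $t5, $t3, $t1 → $t5=26^14=20
After step 10: $t6 = 21.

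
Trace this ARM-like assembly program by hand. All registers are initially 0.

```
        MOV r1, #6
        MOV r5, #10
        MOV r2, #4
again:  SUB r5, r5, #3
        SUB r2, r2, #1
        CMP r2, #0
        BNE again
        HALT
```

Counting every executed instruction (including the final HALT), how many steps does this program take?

20

after MOV r1, #6: r1=6
after MOV r5, #10: r5=10
after MOV r2, #4: r2=4
after SUB r5, r5, #3: r5=10-3=7
after SUB r2, r2, #1: r2=4-1=3
CMP r2, #0  (cmp 3,0)
BNE again: taken
after SUB r5, r5, #3: r5=7-3=4
after SUB r2, r2, #1: r2=3-1=2
CMP r2, #0  (cmp 2,0)
BNE again: taken
after SUB r5, r5, #3: r5=4-3=1
after SUB r2, r2, #1: r2=2-1=1
CMP r2, #0  (cmp 1,0)
BNE again: taken
after SUB r5, r5, #3: r5=1-3=-2
after SUB r2, r2, #1: r2=1-1=0
CMP r2, #0  (cmp 0,0)
BNE again: not taken
halt.
Total executed instructions: 20.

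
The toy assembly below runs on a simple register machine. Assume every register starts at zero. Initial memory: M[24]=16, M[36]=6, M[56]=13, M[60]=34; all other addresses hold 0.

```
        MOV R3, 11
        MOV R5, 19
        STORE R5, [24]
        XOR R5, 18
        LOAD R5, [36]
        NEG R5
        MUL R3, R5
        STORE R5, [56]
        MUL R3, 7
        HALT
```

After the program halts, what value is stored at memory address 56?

-6

MOV R3, 11 → R3=11
MOV R5, 19 → R5=19
STORE R5, [24] → M[24]=19
XOR R5, 18 → R5=19^18=1
LOAD R5, [36] → R5=M[36]=6
NEG R5 → R5=-(6)=-6
MUL R3, R5 → R3=11*(-6)=-66
STORE R5, [56] → M[56]=-6
MUL R3, 7 → R3=(-66)*7=-462
halt.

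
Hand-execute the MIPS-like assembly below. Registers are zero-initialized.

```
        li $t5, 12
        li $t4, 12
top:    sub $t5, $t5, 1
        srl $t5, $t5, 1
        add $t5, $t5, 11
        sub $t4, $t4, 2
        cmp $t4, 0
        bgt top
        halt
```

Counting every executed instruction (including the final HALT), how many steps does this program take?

39

after li $t5, 12: $t5=12
after li $t4, 12: $t4=12
after sub $t5, $t5, 1: $t5=12-1=11
after srl $t5, $t5, 1: $t5=11>>1=5
after add $t5, $t5, 11: $t5=5+11=16
after sub $t4, $t4, 2: $t4=12-2=10
cmp $t4, 0  (cmp 10,0)
bgt top: taken
after sub $t5, $t5, 1: $t5=16-1=15
after srl $t5, $t5, 1: $t5=15>>1=7
after add $t5, $t5, 11: $t5=7+11=18
after sub $t4, $t4, 2: $t4=10-2=8
cmp $t4, 0  (cmp 8,0)
bgt top: taken
after sub $t5, $t5, 1: $t5=18-1=17
after srl $t5, $t5, 1: $t5=17>>1=8
after add $t5, $t5, 11: $t5=8+11=19
after sub $t4, $t4, 2: $t4=8-2=6
cmp $t4, 0  (cmp 6,0)
bgt top: taken
after sub $t5, $t5, 1: $t5=19-1=18
after srl $t5, $t5, 1: $t5=18>>1=9
after add $t5, $t5, 11: $t5=9+11=20
after sub $t4, $t4, 2: $t4=6-2=4
cmp $t4, 0  (cmp 4,0)
bgt top: taken
after sub $t5, $t5, 1: $t5=20-1=19
after srl $t5, $t5, 1: $t5=19>>1=9
after add $t5, $t5, 11: $t5=9+11=20
after sub $t4, $t4, 2: $t4=4-2=2
cmp $t4, 0  (cmp 2,0)
bgt top: taken
after sub $t5, $t5, 1: $t5=20-1=19
after srl $t5, $t5, 1: $t5=19>>1=9
after add $t5, $t5, 11: $t5=9+11=20
after sub $t4, $t4, 2: $t4=2-2=0
cmp $t4, 0  (cmp 0,0)
bgt top: not taken
halt.
Total executed instructions: 39.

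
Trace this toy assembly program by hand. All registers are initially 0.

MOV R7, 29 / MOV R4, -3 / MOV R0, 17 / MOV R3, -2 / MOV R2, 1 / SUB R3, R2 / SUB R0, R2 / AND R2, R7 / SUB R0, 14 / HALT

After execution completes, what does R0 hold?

2

R7=29
R4=-3
R0=17
R3=-2
R2=1
R3=(-2)-1=-3
R0=17-1=16
R2=1&29=1
R0=16-14=2
halt.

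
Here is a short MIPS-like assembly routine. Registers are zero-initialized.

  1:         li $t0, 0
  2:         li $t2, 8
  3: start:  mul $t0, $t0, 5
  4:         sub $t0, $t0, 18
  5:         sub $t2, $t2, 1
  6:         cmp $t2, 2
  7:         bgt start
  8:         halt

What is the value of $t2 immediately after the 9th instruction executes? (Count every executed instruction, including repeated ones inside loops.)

li $t0, 0 → $t0=0
li $t2, 8 → $t2=8
mul $t0, $t0, 5 → $t0=0*5=0
sub $t0, $t0, 18 → $t0=0-18=-18
sub $t2, $t2, 1 → $t2=8-1=7
cmp $t2, 2  (cmp 7,2)
bgt start: taken
mul $t0, $t0, 5 → $t0=(-18)*5=-90
sub $t0, $t0, 18 → $t0=(-90)-18=-108
After step 9: $t2 = 7.

7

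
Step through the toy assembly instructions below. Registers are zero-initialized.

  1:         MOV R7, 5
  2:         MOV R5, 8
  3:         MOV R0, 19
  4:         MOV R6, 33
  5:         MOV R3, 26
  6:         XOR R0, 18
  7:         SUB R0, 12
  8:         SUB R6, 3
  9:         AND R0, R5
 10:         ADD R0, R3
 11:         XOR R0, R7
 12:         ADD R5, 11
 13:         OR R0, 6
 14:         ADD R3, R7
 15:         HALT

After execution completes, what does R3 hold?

31

R7=5
R5=8
R0=19
R6=33
R3=26
R0=19^18=1
R0=1-12=-11
R6=33-3=30
R0=(-11)&8=0
R0=0+26=26
R0=26^5=31
R5=8+11=19
R0=31|6=31
R3=26+5=31
halt.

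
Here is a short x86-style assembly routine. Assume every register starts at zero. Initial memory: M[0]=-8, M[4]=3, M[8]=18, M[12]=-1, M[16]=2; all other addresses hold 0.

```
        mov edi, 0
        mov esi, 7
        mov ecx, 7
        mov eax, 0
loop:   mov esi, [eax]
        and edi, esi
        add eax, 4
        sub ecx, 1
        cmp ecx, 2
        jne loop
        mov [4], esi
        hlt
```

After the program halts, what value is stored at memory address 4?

2

edi=0
esi=7
ecx=7
eax=0
esi=M[0]=-8
edi=0&(-8)=0
eax=0+4=4
ecx=7-1=6
cmp ecx, 2  (cmp 6,2)
jne loop: taken
esi=M[4]=3
edi=0&3=0
eax=4+4=8
ecx=6-1=5
cmp ecx, 2  (cmp 5,2)
jne loop: taken
esi=M[8]=18
edi=0&18=0
eax=8+4=12
ecx=5-1=4
cmp ecx, 2  (cmp 4,2)
jne loop: taken
esi=M[12]=-1
edi=0&(-1)=0
eax=12+4=16
ecx=4-1=3
cmp ecx, 2  (cmp 3,2)
jne loop: taken
esi=M[16]=2
edi=0&2=0
eax=16+4=20
ecx=3-1=2
cmp ecx, 2  (cmp 2,2)
jne loop: not taken
mov [4], esi → M[4]=2
halt.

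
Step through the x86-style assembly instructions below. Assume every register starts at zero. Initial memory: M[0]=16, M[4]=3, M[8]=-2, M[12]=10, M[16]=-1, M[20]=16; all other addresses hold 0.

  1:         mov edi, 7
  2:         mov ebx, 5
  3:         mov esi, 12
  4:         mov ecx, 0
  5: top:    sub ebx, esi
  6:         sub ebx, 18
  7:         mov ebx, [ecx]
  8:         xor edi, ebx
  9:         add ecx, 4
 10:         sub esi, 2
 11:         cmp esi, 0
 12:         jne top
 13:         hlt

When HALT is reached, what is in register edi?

15

mov edi, 7 → edi=7
mov ebx, 5 → ebx=5
mov esi, 12 → esi=12
mov ecx, 0 → ecx=0
sub ebx, esi → ebx=5-12=-7
sub ebx, 18 → ebx=(-7)-18=-25
mov ebx, [ecx] → ebx=M[0]=16
xor edi, ebx → edi=7^16=23
add ecx, 4 → ecx=0+4=4
sub esi, 2 → esi=12-2=10
cmp esi, 0  (cmp 10,0)
jne top: taken
sub ebx, esi → ebx=16-10=6
sub ebx, 18 → ebx=6-18=-12
mov ebx, [ecx] → ebx=M[4]=3
xor edi, ebx → edi=23^3=20
add ecx, 4 → ecx=4+4=8
sub esi, 2 → esi=10-2=8
cmp esi, 0  (cmp 8,0)
jne top: taken
sub ebx, esi → ebx=3-8=-5
sub ebx, 18 → ebx=(-5)-18=-23
mov ebx, [ecx] → ebx=M[8]=-2
xor edi, ebx → edi=20^(-2)=-22
add ecx, 4 → ecx=8+4=12
sub esi, 2 → esi=8-2=6
cmp esi, 0  (cmp 6,0)
jne top: taken
sub ebx, esi → ebx=(-2)-6=-8
sub ebx, 18 → ebx=(-8)-18=-26
mov ebx, [ecx] → ebx=M[12]=10
xor edi, ebx → edi=(-22)^10=-32
add ecx, 4 → ecx=12+4=16
sub esi, 2 → esi=6-2=4
cmp esi, 0  (cmp 4,0)
jne top: taken
sub ebx, esi → ebx=10-4=6
sub ebx, 18 → ebx=6-18=-12
mov ebx, [ecx] → ebx=M[16]=-1
xor edi, ebx → edi=(-32)^(-1)=31
add ecx, 4 → ecx=16+4=20
sub esi, 2 → esi=4-2=2
cmp esi, 0  (cmp 2,0)
jne top: taken
sub ebx, esi → ebx=(-1)-2=-3
sub ebx, 18 → ebx=(-3)-18=-21
mov ebx, [ecx] → ebx=M[20]=16
xor edi, ebx → edi=31^16=15
add ecx, 4 → ecx=20+4=24
sub esi, 2 → esi=2-2=0
cmp esi, 0  (cmp 0,0)
jne top: not taken
halt.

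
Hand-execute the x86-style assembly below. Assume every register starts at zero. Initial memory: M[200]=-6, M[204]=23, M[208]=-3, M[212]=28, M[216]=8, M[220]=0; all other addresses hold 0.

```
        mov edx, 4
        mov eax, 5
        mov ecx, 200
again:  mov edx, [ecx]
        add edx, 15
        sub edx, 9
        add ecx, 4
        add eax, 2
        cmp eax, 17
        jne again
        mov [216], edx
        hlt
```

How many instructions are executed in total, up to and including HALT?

47

mov edx, 4 → edx=4
mov eax, 5 → eax=5
mov ecx, 200 → ecx=200
mov edx, [ecx] → edx=M[200]=-6
add edx, 15 → edx=(-6)+15=9
sub edx, 9 → edx=9-9=0
add ecx, 4 → ecx=200+4=204
add eax, 2 → eax=5+2=7
cmp eax, 17  (cmp 7,17)
jne again: taken
mov edx, [ecx] → edx=M[204]=23
add edx, 15 → edx=23+15=38
sub edx, 9 → edx=38-9=29
add ecx, 4 → ecx=204+4=208
add eax, 2 → eax=7+2=9
cmp eax, 17  (cmp 9,17)
jne again: taken
mov edx, [ecx] → edx=M[208]=-3
add edx, 15 → edx=(-3)+15=12
sub edx, 9 → edx=12-9=3
add ecx, 4 → ecx=208+4=212
add eax, 2 → eax=9+2=11
cmp eax, 17  (cmp 11,17)
jne again: taken
mov edx, [ecx] → edx=M[212]=28
add edx, 15 → edx=28+15=43
sub edx, 9 → edx=43-9=34
add ecx, 4 → ecx=212+4=216
add eax, 2 → eax=11+2=13
cmp eax, 17  (cmp 13,17)
jne again: taken
mov edx, [ecx] → edx=M[216]=8
add edx, 15 → edx=8+15=23
sub edx, 9 → edx=23-9=14
add ecx, 4 → ecx=216+4=220
add eax, 2 → eax=13+2=15
cmp eax, 17  (cmp 15,17)
jne again: taken
mov edx, [ecx] → edx=M[220]=0
add edx, 15 → edx=0+15=15
sub edx, 9 → edx=15-9=6
add ecx, 4 → ecx=220+4=224
add eax, 2 → eax=15+2=17
cmp eax, 17  (cmp 17,17)
jne again: not taken
mov [216], edx → M[216]=6
halt.
Total executed instructions: 47.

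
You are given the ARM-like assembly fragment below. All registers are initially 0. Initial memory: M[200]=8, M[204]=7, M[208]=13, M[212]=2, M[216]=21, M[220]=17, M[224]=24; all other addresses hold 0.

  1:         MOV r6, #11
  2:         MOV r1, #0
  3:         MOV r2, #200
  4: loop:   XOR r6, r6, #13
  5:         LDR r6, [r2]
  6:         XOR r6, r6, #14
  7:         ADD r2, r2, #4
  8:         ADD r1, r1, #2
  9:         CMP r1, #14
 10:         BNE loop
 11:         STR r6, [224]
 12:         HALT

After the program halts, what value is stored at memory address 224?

r6=11
r1=0
r2=200
r6=11^13=6
r6=M[200]=8
r6=8^14=6
r2=200+4=204
r1=0+2=2
CMP r1, #14  (cmp 2,14)
BNE loop: taken
r6=6^13=11
r6=M[204]=7
r6=7^14=9
r2=204+4=208
r1=2+2=4
CMP r1, #14  (cmp 4,14)
BNE loop: taken
r6=9^13=4
r6=M[208]=13
r6=13^14=3
r2=208+4=212
r1=4+2=6
CMP r1, #14  (cmp 6,14)
BNE loop: taken
r6=3^13=14
r6=M[212]=2
r6=2^14=12
r2=212+4=216
r1=6+2=8
CMP r1, #14  (cmp 8,14)
BNE loop: taken
r6=12^13=1
r6=M[216]=21
r6=21^14=27
r2=216+4=220
r1=8+2=10
CMP r1, #14  (cmp 10,14)
BNE loop: taken
r6=27^13=22
r6=M[220]=17
r6=17^14=31
r2=220+4=224
r1=10+2=12
CMP r1, #14  (cmp 12,14)
BNE loop: taken
r6=31^13=18
r6=M[224]=24
r6=24^14=22
r2=224+4=228
r1=12+2=14
CMP r1, #14  (cmp 14,14)
BNE loop: not taken
STR r6, [224] → M[224]=22
halt.

22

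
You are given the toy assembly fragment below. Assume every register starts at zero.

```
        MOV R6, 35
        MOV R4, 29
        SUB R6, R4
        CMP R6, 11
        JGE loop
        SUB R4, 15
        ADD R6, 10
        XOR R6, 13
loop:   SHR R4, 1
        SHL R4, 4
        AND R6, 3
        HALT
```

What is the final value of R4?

112

after MOV R6, 35: R6=35
after MOV R4, 29: R4=29
after SUB R6, R4: R6=35-29=6
CMP R6, 11  (cmp 6,11)
JGE loop: not taken
after SUB R4, 15: R4=29-15=14
after ADD R6, 10: R6=6+10=16
after XOR R6, 13: R6=16^13=29
after SHR R4, 1: R4=14>>1=7
after SHL R4, 4: R4=7<<4=112
after AND R6, 3: R6=29&3=1
halt.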